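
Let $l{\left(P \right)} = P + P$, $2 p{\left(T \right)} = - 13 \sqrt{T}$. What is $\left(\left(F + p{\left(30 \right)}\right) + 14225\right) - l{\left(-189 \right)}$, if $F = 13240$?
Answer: $27843 - \frac{13 \sqrt{30}}{2} \approx 27807.0$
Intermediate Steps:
$p{\left(T \right)} = - \frac{13 \sqrt{T}}{2}$ ($p{\left(T \right)} = \frac{\left(-13\right) \sqrt{T}}{2} = - \frac{13 \sqrt{T}}{2}$)
$l{\left(P \right)} = 2 P$
$\left(\left(F + p{\left(30 \right)}\right) + 14225\right) - l{\left(-189 \right)} = \left(\left(13240 - \frac{13 \sqrt{30}}{2}\right) + 14225\right) - 2 \left(-189\right) = \left(27465 - \frac{13 \sqrt{30}}{2}\right) - -378 = \left(27465 - \frac{13 \sqrt{30}}{2}\right) + 378 = 27843 - \frac{13 \sqrt{30}}{2}$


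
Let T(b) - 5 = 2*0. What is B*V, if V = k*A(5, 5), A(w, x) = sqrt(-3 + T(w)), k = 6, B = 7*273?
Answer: 11466*sqrt(2) ≈ 16215.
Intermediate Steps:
B = 1911
T(b) = 5 (T(b) = 5 + 2*0 = 5 + 0 = 5)
A(w, x) = sqrt(2) (A(w, x) = sqrt(-3 + 5) = sqrt(2))
V = 6*sqrt(2) ≈ 8.4853
B*V = 1911*(6*sqrt(2)) = 11466*sqrt(2)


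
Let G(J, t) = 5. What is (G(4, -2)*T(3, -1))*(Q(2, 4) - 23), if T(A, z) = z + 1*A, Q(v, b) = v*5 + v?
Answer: -110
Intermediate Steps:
Q(v, b) = 6*v (Q(v, b) = 5*v + v = 6*v)
T(A, z) = A + z (T(A, z) = z + A = A + z)
(G(4, -2)*T(3, -1))*(Q(2, 4) - 23) = (5*(3 - 1))*(6*2 - 23) = (5*2)*(12 - 23) = 10*(-11) = -110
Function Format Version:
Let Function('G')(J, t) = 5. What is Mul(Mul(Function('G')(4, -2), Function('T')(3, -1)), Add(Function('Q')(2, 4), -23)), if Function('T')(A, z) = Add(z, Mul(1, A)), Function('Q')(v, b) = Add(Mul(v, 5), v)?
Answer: -110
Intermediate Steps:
Function('Q')(v, b) = Mul(6, v) (Function('Q')(v, b) = Add(Mul(5, v), v) = Mul(6, v))
Function('T')(A, z) = Add(A, z) (Function('T')(A, z) = Add(z, A) = Add(A, z))
Mul(Mul(Function('G')(4, -2), Function('T')(3, -1)), Add(Function('Q')(2, 4), -23)) = Mul(Mul(5, Add(3, -1)), Add(Mul(6, 2), -23)) = Mul(Mul(5, 2), Add(12, -23)) = Mul(10, -11) = -110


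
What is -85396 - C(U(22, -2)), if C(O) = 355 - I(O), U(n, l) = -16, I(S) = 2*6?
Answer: -85739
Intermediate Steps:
I(S) = 12
C(O) = 343 (C(O) = 355 - 1*12 = 355 - 12 = 343)
-85396 - C(U(22, -2)) = -85396 - 1*343 = -85396 - 343 = -85739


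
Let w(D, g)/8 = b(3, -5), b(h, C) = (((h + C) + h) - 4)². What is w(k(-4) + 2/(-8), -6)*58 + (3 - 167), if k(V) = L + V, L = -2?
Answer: 4012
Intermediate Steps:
k(V) = -2 + V
b(h, C) = (-4 + C + 2*h)² (b(h, C) = (((C + h) + h) - 4)² = ((C + 2*h) - 4)² = (-4 + C + 2*h)²)
w(D, g) = 72 (w(D, g) = 8*(-4 - 5 + 2*3)² = 8*(-4 - 5 + 6)² = 8*(-3)² = 8*9 = 72)
w(k(-4) + 2/(-8), -6)*58 + (3 - 167) = 72*58 + (3 - 167) = 4176 - 164 = 4012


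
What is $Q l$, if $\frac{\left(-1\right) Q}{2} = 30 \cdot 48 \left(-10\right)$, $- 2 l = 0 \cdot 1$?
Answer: $0$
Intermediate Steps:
$l = 0$ ($l = - \frac{0 \cdot 1}{2} = \left(- \frac{1}{2}\right) 0 = 0$)
$Q = 28800$ ($Q = - 2 \cdot 30 \cdot 48 \left(-10\right) = - 2 \cdot 1440 \left(-10\right) = \left(-2\right) \left(-14400\right) = 28800$)
$Q l = 28800 \cdot 0 = 0$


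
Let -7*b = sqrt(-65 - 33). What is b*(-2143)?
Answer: 2143*I*sqrt(2) ≈ 3030.7*I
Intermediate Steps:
b = -I*sqrt(2) (b = -sqrt(-65 - 33)/7 = -I*sqrt(2) ≈ -1.4142*I)
b*(-2143) = -I*sqrt(2)*(-2143) = 2143*I*sqrt(2)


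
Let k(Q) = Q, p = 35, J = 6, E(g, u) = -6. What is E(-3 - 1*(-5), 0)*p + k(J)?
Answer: -204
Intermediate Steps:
E(-3 - 1*(-5), 0)*p + k(J) = -6*35 + 6 = -210 + 6 = -204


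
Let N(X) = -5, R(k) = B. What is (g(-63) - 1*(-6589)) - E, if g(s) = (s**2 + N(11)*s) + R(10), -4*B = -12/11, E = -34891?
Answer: 503407/11 ≈ 45764.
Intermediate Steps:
B = 3/11 (B = -(-3)/11 = -1/4*(-12/11) = 3/11 ≈ 0.27273)
R(k) = 3/11
g(s) = 3/11 + s**2 - 5*s (g(s) = (s**2 - 5*s) + 3/11 = 3/11 + s**2 - 5*s)
(g(-63) - 1*(-6589)) - E = ((3/11 + (-63)**2 - 5*(-63)) - 1*(-6589)) - 1*(-34891) = ((3/11 + 3969 + 315) + 6589) + 34891 = (47127/11 + 6589) + 34891 = 119606/11 + 34891 = 503407/11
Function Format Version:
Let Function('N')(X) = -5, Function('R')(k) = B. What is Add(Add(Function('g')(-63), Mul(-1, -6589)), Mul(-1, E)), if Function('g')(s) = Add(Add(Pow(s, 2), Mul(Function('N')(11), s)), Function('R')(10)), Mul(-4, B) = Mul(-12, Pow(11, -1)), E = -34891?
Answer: Rational(503407, 11) ≈ 45764.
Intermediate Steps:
B = Rational(3, 11) (B = Mul(Rational(-1, 4), Mul(-12, Pow(11, -1))) = Mul(Rational(-1, 4), Mul(-12, Rational(1, 11))) = Mul(Rational(-1, 4), Rational(-12, 11)) = Rational(3, 11) ≈ 0.27273)
Function('R')(k) = Rational(3, 11)
Function('g')(s) = Add(Rational(3, 11), Pow(s, 2), Mul(-5, s)) (Function('g')(s) = Add(Add(Pow(s, 2), Mul(-5, s)), Rational(3, 11)) = Add(Rational(3, 11), Pow(s, 2), Mul(-5, s)))
Add(Add(Function('g')(-63), Mul(-1, -6589)), Mul(-1, E)) = Add(Add(Add(Rational(3, 11), Pow(-63, 2), Mul(-5, -63)), Mul(-1, -6589)), Mul(-1, -34891)) = Add(Add(Add(Rational(3, 11), 3969, 315), 6589), 34891) = Add(Add(Rational(47127, 11), 6589), 34891) = Add(Rational(119606, 11), 34891) = Rational(503407, 11)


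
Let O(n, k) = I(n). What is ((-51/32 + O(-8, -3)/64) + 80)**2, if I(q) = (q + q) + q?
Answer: 6235009/1024 ≈ 6088.9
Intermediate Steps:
I(q) = 3*q (I(q) = 2*q + q = 3*q)
O(n, k) = 3*n
((-51/32 + O(-8, -3)/64) + 80)**2 = ((-51/32 + (3*(-8))/64) + 80)**2 = ((-51*1/32 - 24*1/64) + 80)**2 = ((-51/32 - 3/8) + 80)**2 = (-63/32 + 80)**2 = (2497/32)**2 = 6235009/1024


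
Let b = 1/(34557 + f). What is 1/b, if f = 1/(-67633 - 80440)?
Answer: 5116958660/148073 ≈ 34557.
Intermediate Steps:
f = -1/148073 (f = 1/(-148073) = -1/148073 ≈ -6.7534e-6)
b = 148073/5116958660 (b = 1/(34557 - 1/148073) = 1/(5116958660/148073) = 148073/5116958660 ≈ 2.8938e-5)
1/b = 1/(148073/5116958660) = 5116958660/148073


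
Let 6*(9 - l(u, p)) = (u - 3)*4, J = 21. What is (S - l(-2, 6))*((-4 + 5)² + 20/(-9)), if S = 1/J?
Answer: 946/63 ≈ 15.016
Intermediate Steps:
l(u, p) = 11 - 2*u/3 (l(u, p) = 9 - (u - 3)*4/6 = 9 - (-3 + u)*4/6 = 9 - (-12 + 4*u)/6 = 9 + (2 - 2*u/3) = 11 - 2*u/3)
S = 1/21 ≈ 0.047619
(S - l(-2, 6))*((-4 + 5)² + 20/(-9)) = (1/21 - (11 - ⅔*(-2)))*((-4 + 5)² + 20/(-9)) = (1/21 - (11 + 4/3))*(1² + 20*(-⅑)) = (1/21 - 1*37/3)*(1 - 20/9) = (1/21 - 37/3)*(-11/9) = -86/7*(-11/9) = 946/63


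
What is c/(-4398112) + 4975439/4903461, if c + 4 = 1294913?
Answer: 15533002191119/21565970665632 ≈ 0.72025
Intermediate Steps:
c = 1294909 (c = -4 + 1294913 = 1294909)
c/(-4398112) + 4975439/4903461 = 1294909/(-4398112) + 4975439/4903461 = 1294909*(-1/4398112) + 4975439*(1/4903461) = -1294909/4398112 + 4975439/4903461 = 15533002191119/21565970665632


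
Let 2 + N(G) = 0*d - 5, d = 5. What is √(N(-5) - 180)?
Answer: I*√187 ≈ 13.675*I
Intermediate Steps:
N(G) = -7 (N(G) = -2 + (0*5 - 5) = -2 + (0 - 5) = -2 - 5 = -7)
√(N(-5) - 180) = √(-7 - 180) = √(-187) = I*√187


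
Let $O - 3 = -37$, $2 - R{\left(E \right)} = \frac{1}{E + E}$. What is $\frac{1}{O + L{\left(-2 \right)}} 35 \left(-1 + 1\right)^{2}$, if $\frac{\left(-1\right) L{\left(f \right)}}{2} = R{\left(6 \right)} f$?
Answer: $0$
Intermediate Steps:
$R{\left(E \right)} = 2 - \frac{1}{2 E}$ ($R{\left(E \right)} = 2 - \frac{1}{E + E} = 2 - \frac{1}{2 E}$)
$O = -34$ ($O = 3 - 37 = -34$)
$L{\left(f \right)} = - \frac{23 f}{6}$ ($L{\left(f \right)} = - 2 \left(2 - \frac{1}{2 \cdot 6}\right) f = - 2 \left(2 - \frac{1}{12}\right) f = - 2 \frac{23 f}{12} = - \frac{23 f}{6}$)
$\frac{1}{O + L{\left(-2 \right)}} 35 \left(-1 + 1\right)^{2} = \frac{1}{-34 - - \frac{23}{3}} \cdot 35 \left(-1 + 1\right)^{2} = \frac{1}{-34 + \frac{23}{3}} \cdot 35 \cdot 0^{2} = \frac{1}{- \frac{79}{3}} \cdot 35 \cdot 0 = \left(- \frac{3}{79}\right) 35 \cdot 0 = \left(- \frac{105}{79}\right) 0 = 0$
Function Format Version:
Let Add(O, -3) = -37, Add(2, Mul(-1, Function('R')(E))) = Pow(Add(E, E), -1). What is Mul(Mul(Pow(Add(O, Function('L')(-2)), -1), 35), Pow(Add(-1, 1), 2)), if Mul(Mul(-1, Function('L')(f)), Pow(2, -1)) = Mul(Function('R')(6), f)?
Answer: 0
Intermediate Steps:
Function('R')(E) = Add(2, Mul(Rational(-1, 2), Pow(E, -1))) (Function('R')(E) = Add(2, Mul(-1, Pow(Add(E, E), -1))) = Add(2, Mul(-1, Pow(Mul(2, E), -1))) = Add(2, Mul(-1, Mul(Rational(1, 2), Pow(E, -1)))) = Add(2, Mul(Rational(-1, 2), Pow(E, -1))))
O = -34 (O = Add(3, -37) = -34)
Function('L')(f) = Mul(Rational(-23, 6), f) (Function('L')(f) = Mul(-2, Mul(Add(2, Mul(Rational(-1, 2), Pow(6, -1))), f)) = Mul(-2, Mul(Add(2, Mul(Rational(-1, 2), Rational(1, 6))), f)) = Mul(-2, Mul(Add(2, Rational(-1, 12)), f)) = Mul(-2, Mul(Rational(23, 12), f)) = Mul(Rational(-23, 6), f))
Mul(Mul(Pow(Add(O, Function('L')(-2)), -1), 35), Pow(Add(-1, 1), 2)) = Mul(Mul(Pow(Add(-34, Mul(Rational(-23, 6), -2)), -1), 35), Pow(Add(-1, 1), 2)) = Mul(Mul(Pow(Add(-34, Rational(23, 3)), -1), 35), Pow(0, 2)) = Mul(Mul(Pow(Rational(-79, 3), -1), 35), 0) = Mul(Mul(Rational(-3, 79), 35), 0) = Mul(Rational(-105, 79), 0) = 0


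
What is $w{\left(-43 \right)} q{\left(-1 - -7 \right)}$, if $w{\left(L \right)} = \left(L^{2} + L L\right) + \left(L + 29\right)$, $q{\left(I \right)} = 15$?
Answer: $55260$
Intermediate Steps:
$w{\left(L \right)} = 29 + L + 2 L^{2}$ ($w{\left(L \right)} = \left(L^{2} + L^{2}\right) + \left(29 + L\right) = 2 L^{2} + \left(29 + L\right) = 29 + L + 2 L^{2}$)
$w{\left(-43 \right)} q{\left(-1 - -7 \right)} = \left(29 - 43 + 2 \left(-43\right)^{2}\right) 15 = \left(29 - 43 + 2 \cdot 1849\right) 15 = \left(29 - 43 + 3698\right) 15 = 3684 \cdot 15 = 55260$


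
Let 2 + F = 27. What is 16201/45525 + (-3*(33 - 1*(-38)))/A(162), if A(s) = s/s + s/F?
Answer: -239391038/8513175 ≈ -28.120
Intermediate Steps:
F = 25 (F = -2 + 27 = 25)
A(s) = 1 + s/25 (A(s) = s/s + s/25 = 1 + s*(1/25) = 1 + s/25)
16201/45525 + (-3*(33 - 1*(-38)))/A(162) = 16201/45525 + (-3*(33 - 1*(-38)))/(1 + (1/25)*162) = 16201*(1/45525) + (-3*(33 + 38))/(1 + 162/25) = 16201/45525 + (-3*71)/(187/25) = 16201/45525 - 213*25/187 = 16201/45525 - 5325/187 = -239391038/8513175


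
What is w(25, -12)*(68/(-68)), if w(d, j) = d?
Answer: -25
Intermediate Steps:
w(25, -12)*(68/(-68)) = 25*(68/(-68)) = 25*(68*(-1/68)) = 25*(-1) = -25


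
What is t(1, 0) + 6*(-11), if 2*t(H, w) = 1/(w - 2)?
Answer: -265/4 ≈ -66.250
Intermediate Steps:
t(H, w) = 1/(2*(-2 + w)) (t(H, w) = 1/(2*(w - 2)) = 1/(2*(-2 + w)))
t(1, 0) + 6*(-11) = 1/(2*(-2 + 0)) + 6*(-11) = (½)/(-2) - 66 = (½)*(-½) - 66 = -¼ - 66 = -265/4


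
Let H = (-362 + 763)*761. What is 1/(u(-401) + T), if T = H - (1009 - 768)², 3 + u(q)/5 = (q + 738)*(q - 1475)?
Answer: -1/2913995 ≈ -3.4317e-7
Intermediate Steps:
H = 305161 (H = 401*761 = 305161)
u(q) = -15 + 5*(-1475 + q)*(738 + q) (u(q) = -15 + 5*((q + 738)*(q - 1475)) = -15 + 5*((738 + q)*(-1475 + q)) = -15 + 5*((-1475 + q)*(738 + q)) = -15 + 5*(-1475 + q)*(738 + q))
T = 247080 (T = 305161 - (1009 - 768)² = 305161 - 1*241² = 305161 - 1*58081 = 305161 - 58081 = 247080)
1/(u(-401) + T) = 1/((-5442765 - 3685*(-401) + 5*(-401)²) + 247080) = 1/((-5442765 + 1477685 + 5*160801) + 247080) = 1/((-5442765 + 1477685 + 804005) + 247080) = 1/(-3161075 + 247080) = 1/(-2913995) = -1/2913995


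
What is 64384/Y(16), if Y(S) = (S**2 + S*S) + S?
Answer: 4024/33 ≈ 121.94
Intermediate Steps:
Y(S) = S + 2*S**2 (Y(S) = (S**2 + S**2) + S = 2*S**2 + S = S + 2*S**2)
64384/Y(16) = 64384/((16*(1 + 2*16))) = 64384/((16*(1 + 32))) = 64384/((16*33)) = 64384/528 = 64384*(1/528) = 4024/33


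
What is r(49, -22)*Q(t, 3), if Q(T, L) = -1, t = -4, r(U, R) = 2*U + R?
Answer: -76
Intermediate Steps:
r(U, R) = R + 2*U
r(49, -22)*Q(t, 3) = (-22 + 2*49)*(-1) = (-22 + 98)*(-1) = 76*(-1) = -76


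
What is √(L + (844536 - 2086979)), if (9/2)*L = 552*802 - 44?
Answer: I*√10296667/3 ≈ 1069.6*I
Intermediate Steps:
L = 885320/9 (L = 2*(552*802 - 44)/9 = 2*(442704 - 44)/9 = (2/9)*442660 = 885320/9 ≈ 98369.)
√(L + (844536 - 2086979)) = √(885320/9 + (844536 - 2086979)) = √(885320/9 - 1242443) = √(-10296667/9) = I*√10296667/3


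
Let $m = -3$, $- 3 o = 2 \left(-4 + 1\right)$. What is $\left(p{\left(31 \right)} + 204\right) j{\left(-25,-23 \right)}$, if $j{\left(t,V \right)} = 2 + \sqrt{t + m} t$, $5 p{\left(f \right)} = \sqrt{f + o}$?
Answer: $\frac{2 \left(1 - 25 i \sqrt{7}\right) \left(1020 + \sqrt{33}\right)}{5} \approx 410.3 - 27139.0 i$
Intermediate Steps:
$o = 2$ ($o = - \frac{2 \left(-4 + 1\right)}{3} = - \frac{2 \left(-3\right)}{3} = \left(- \frac{1}{3}\right) \left(-6\right) = 2$)
$p{\left(f \right)} = \frac{\sqrt{2 + f}}{5}$ ($p{\left(f \right)} = \frac{\sqrt{f + 2}}{5} = \frac{\sqrt{2 + f}}{5}$)
$j{\left(t,V \right)} = 2 + t \sqrt{-3 + t}$ ($j{\left(t,V \right)} = 2 + \sqrt{t - 3} t = 2 + \sqrt{-3 + t} t = 2 + t \sqrt{-3 + t}$)
$\left(p{\left(31 \right)} + 204\right) j{\left(-25,-23 \right)} = \left(\frac{\sqrt{2 + 31}}{5} + 204\right) \left(2 - 25 \sqrt{-3 - 25}\right) = \left(\frac{\sqrt{33}}{5} + 204\right) \left(2 - 25 \sqrt{-28}\right) = \left(204 + \frac{\sqrt{33}}{5}\right) \left(2 - 25 \cdot 2 i \sqrt{7}\right) = \left(204 + \frac{\sqrt{33}}{5}\right) \left(2 - 50 i \sqrt{7}\right) = \left(2 - 50 i \sqrt{7}\right) \left(204 + \frac{\sqrt{33}}{5}\right)$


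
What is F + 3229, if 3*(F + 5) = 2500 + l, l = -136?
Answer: 4012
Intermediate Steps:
F = 783 (F = -5 + (2500 - 136)/3 = -5 + (⅓)*2364 = -5 + 788 = 783)
F + 3229 = 783 + 3229 = 4012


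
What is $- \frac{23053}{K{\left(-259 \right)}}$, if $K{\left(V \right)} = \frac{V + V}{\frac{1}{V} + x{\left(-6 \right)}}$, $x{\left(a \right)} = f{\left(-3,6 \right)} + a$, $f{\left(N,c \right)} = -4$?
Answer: $- \frac{59730323}{134162} \approx -445.21$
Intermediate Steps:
$x{\left(a \right)} = -4 + a$
$K{\left(V \right)} = \frac{2 V}{-10 + \frac{1}{V}}$ ($K{\left(V \right)} = \frac{V + V}{\frac{1}{V} - 10} = \frac{2 V}{\frac{1}{V} - 10} = \frac{2 V}{-10 + \frac{1}{V}}$)
$- \frac{23053}{K{\left(-259 \right)}} = - \frac{23053}{\left(-2\right) \left(-259\right)^{2} \frac{1}{-1 + 10 \left(-259\right)}} = - \frac{23053}{\left(-2\right) 67081 \frac{1}{-1 - 2590}} = - \frac{23053}{\left(-2\right) 67081 \frac{1}{-2591}} = - \frac{23053}{\left(-2\right) 67081 \left(- \frac{1}{2591}\right)} = - \frac{23053}{\frac{134162}{2591}} = \left(-23053\right) \frac{2591}{134162} = - \frac{59730323}{134162}$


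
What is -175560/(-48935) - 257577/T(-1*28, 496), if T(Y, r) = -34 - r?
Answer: 2539515459/5187110 ≈ 489.58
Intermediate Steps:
-175560/(-48935) - 257577/T(-1*28, 496) = -175560/(-48935) - 257577/(-34 - 1*496) = -175560*(-1/48935) - 257577/(-34 - 496) = 35112/9787 - 257577/(-530) = 35112/9787 - 257577*(-1/530) = 35112/9787 + 257577/530 = 2539515459/5187110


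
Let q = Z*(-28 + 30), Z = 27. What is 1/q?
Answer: 1/54 ≈ 0.018519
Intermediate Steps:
q = 54 (q = 27*(-28 + 30) = 27*2 = 54)
1/q = 1/54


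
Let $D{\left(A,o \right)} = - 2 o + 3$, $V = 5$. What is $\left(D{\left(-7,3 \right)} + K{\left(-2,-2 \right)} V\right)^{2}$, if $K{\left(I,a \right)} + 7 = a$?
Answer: $2304$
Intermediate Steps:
$K{\left(I,a \right)} = -7 + a$
$D{\left(A,o \right)} = 3 - 2 o$
$\left(D{\left(-7,3 \right)} + K{\left(-2,-2 \right)} V\right)^{2} = \left(\left(3 - 6\right) + \left(-7 - 2\right) 5\right)^{2} = \left(\left(3 - 6\right) - 45\right)^{2} = \left(-3 - 45\right)^{2} = \left(-48\right)^{2} = 2304$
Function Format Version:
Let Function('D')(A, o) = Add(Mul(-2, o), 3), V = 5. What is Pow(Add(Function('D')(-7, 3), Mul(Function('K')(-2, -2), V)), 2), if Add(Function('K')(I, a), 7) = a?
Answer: 2304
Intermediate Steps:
Function('K')(I, a) = Add(-7, a)
Function('D')(A, o) = Add(3, Mul(-2, o))
Pow(Add(Function('D')(-7, 3), Mul(Function('K')(-2, -2), V)), 2) = Pow(Add(Add(3, Mul(-2, 3)), Mul(Add(-7, -2), 5)), 2) = Pow(Add(Add(3, -6), Mul(-9, 5)), 2) = Pow(Add(-3, -45), 2) = Pow(-48, 2) = 2304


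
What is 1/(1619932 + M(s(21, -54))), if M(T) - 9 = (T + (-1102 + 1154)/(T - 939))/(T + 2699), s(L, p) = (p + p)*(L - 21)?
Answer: 2534361/4105515292649 ≈ 6.1731e-7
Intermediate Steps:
s(L, p) = 2*p*(-21 + L) (s(L, p) = (2*p)*(-21 + L) = 2*p*(-21 + L))
M(T) = 9 + (T + 52/(-939 + T))/(2699 + T) (M(T) = 9 + (T + (-1102 + 1154)/(T - 939))/(T + 2699) = 9 + (T + 52/(-939 + T))/(2699 + T))
1/(1619932 + M(s(21, -54))) = 1/(1619932 + (-22809197 + 10*(2*(-54)*(-21 + 21))² + 14901*(2*(-54)*(-21 + 21)))/(-2534361 + (2*(-54)*(-21 + 21))² + 1760*(2*(-54)*(-21 + 21)))) = 1/(1619932 + (-22809197 + 10*(2*(-54)*0)² + 14901*(2*(-54)*0))/(-2534361 + (2*(-54)*0)² + 1760*(2*(-54)*0))) = 1/(1619932 + (-22809197 + 10*0² + 14901*0)/(-2534361 + 0² + 1760*0)) = 1/(1619932 + (-22809197 + 10*0 + 0)/(-2534361 + 0 + 0)) = 1/(1619932 + (-22809197 + 0 + 0)/(-2534361)) = 1/(1619932 - 1/2534361*(-22809197)) = 1/(1619932 + 22809197/2534361) = 1/(4105515292649/2534361) = 2534361/4105515292649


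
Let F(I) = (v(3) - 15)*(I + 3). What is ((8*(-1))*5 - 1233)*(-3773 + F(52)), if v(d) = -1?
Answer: 5923269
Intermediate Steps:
F(I) = -48 - 16*I (F(I) = (-1 - 15)*(I + 3) = -16*(3 + I) = -48 - 16*I)
((8*(-1))*5 - 1233)*(-3773 + F(52)) = ((8*(-1))*5 - 1233)*(-3773 + (-48 - 16*52)) = (-8*5 - 1233)*(-3773 + (-48 - 832)) = (-40 - 1233)*(-3773 - 880) = -1273*(-4653) = 5923269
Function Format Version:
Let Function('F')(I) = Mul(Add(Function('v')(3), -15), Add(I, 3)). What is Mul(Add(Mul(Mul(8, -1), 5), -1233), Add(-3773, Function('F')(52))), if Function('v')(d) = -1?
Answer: 5923269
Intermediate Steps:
Function('F')(I) = Add(-48, Mul(-16, I)) (Function('F')(I) = Mul(Add(-1, -15), Add(I, 3)) = Mul(-16, Add(3, I)) = Add(-48, Mul(-16, I)))
Mul(Add(Mul(Mul(8, -1), 5), -1233), Add(-3773, Function('F')(52))) = Mul(Add(Mul(Mul(8, -1), 5), -1233), Add(-3773, Add(-48, Mul(-16, 52)))) = Mul(Add(Mul(-8, 5), -1233), Add(-3773, Add(-48, -832))) = Mul(Add(-40, -1233), Add(-3773, -880)) = Mul(-1273, -4653) = 5923269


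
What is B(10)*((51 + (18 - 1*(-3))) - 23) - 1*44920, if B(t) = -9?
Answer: -45361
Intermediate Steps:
B(10)*((51 + (18 - 1*(-3))) - 23) - 1*44920 = -9*((51 + (18 - 1*(-3))) - 23) - 1*44920 = -9*((51 + (18 + 3)) - 23) - 44920 = -9*((51 + 21) - 23) - 44920 = -9*(72 - 23) - 44920 = -9*49 - 44920 = -441 - 44920 = -45361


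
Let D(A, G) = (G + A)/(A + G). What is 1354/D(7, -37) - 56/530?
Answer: 358782/265 ≈ 1353.9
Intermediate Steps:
D(A, G) = 1 (D(A, G) = (A + G)/(A + G) = 1)
1354/D(7, -37) - 56/530 = 1354/1 - 56/530 = 1354*1 - 56*1/530 = 1354 - 28/265 = 358782/265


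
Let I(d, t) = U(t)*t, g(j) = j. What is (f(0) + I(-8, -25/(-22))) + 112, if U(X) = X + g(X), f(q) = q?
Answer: 27729/242 ≈ 114.58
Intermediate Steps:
U(X) = 2*X (U(X) = X + X = 2*X)
I(d, t) = 2*t² (I(d, t) = (2*t)*t = 2*t²)
(f(0) + I(-8, -25/(-22))) + 112 = (0 + 2*(-25/(-22))²) + 112 = (0 + 2*(-25*(-1/22))²) + 112 = (0 + 2*(25/22)²) + 112 = (0 + 2*(625/484)) + 112 = (0 + 625/242) + 112 = 625/242 + 112 = 27729/242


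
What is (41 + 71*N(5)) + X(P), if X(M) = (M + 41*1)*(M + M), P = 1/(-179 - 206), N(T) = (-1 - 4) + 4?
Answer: -4478318/148225 ≈ -30.213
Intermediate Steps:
N(T) = -1 (N(T) = -5 + 4 = -1)
P = -1/385 (P = 1/(-385) = -1/385 ≈ -0.0025974)
X(M) = 2*M*(41 + M) (X(M) = (M + 41)*(2*M) = (41 + M)*(2*M) = 2*M*(41 + M))
(41 + 71*N(5)) + X(P) = (41 + 71*(-1)) + 2*(-1/385)*(41 - 1/385) = (41 - 71) + 2*(-1/385)*(15784/385) = -30 - 31568/148225 = -4478318/148225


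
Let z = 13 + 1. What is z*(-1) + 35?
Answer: 21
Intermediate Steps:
z = 14
z*(-1) + 35 = 14*(-1) + 35 = -14 + 35 = 21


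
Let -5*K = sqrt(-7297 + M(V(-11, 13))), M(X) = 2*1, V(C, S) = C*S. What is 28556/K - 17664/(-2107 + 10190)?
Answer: -17664/8083 + 28556*I*sqrt(7295)/1459 ≈ -2.1853 + 1671.7*I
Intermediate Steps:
M(X) = 2
K = -I*sqrt(7295)/5 (K = -sqrt(-7297 + 2)/5 = -I*sqrt(7295)/5 ≈ -17.082*I)
28556/K - 17664/(-2107 + 10190) = 28556/((-I*sqrt(7295)/5)) - 17664/(-2107 + 10190) = 28556*(I*sqrt(7295)/1459) - 17664/8083 = 28556*I*sqrt(7295)/1459 - 17664*1/8083 = 28556*I*sqrt(7295)/1459 - 17664/8083 = -17664/8083 + 28556*I*sqrt(7295)/1459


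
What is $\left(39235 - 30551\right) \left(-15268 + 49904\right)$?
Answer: $300779024$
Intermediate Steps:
$\left(39235 - 30551\right) \left(-15268 + 49904\right) = 8684 \cdot 34636 = 300779024$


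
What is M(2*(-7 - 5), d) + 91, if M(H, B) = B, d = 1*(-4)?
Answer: 87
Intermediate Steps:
d = -4
M(2*(-7 - 5), d) + 91 = -4 + 91 = 87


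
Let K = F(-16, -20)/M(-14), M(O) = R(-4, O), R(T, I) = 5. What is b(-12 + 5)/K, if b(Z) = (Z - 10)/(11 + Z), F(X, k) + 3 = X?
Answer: 85/76 ≈ 1.1184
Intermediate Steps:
F(X, k) = -3 + X
M(O) = 5
b(Z) = (-10 + Z)/(11 + Z)
K = -19/5 (K = (-3 - 16)/5 = -19*1/5 = -19/5 ≈ -3.8000)
b(-12 + 5)/K = ((-10 + (-12 + 5))/(11 + (-12 + 5)))/(-19/5) = ((-10 - 7)/(11 - 7))*(-5/19) = (-17/4)*(-5/19) = ((1/4)*(-17))*(-5/19) = -17/4*(-5/19) = 85/76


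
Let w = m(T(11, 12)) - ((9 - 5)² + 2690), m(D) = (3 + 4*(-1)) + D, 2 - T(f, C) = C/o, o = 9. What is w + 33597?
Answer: 92672/3 ≈ 30891.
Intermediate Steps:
T(f, C) = 2 - C/9
m(D) = -1 + D (m(D) = (3 - 4) + D = -1 + D)
w = -8119/3 (w = (-1 + (2 - ⅑*12)) - ((9 - 5)² + 2690) = (-1 + (2 - 4/3)) - (4² + 2690) = (-1 + ⅔) - (16 + 2690) = -⅓ - 1*2706 = -⅓ - 2706 = -8119/3 ≈ -2706.3)
w + 33597 = -8119/3 + 33597 = 92672/3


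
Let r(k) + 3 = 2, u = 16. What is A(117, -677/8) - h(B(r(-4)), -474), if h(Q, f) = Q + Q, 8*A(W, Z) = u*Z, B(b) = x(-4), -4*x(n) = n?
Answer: -685/4 ≈ -171.25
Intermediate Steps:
r(k) = -1 (r(k) = -3 + 2 = -1)
x(n) = -n/4
B(b) = 1 (B(b) = -¼*(-4) = 1)
A(W, Z) = 2*Z (A(W, Z) = (16*Z)/8 = 2*Z)
h(Q, f) = 2*Q
A(117, -677/8) - h(B(r(-4)), -474) = 2*(-677/8) - 2 = -677/4 - 2 = -685/4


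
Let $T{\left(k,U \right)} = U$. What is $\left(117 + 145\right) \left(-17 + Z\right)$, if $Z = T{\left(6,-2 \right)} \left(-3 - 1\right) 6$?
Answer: $8122$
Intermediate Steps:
$Z = 48$ ($Z = - 2 \left(-3 - 1\right) 6 = \left(-2\right) \left(-4\right) 6 = 8 \cdot 6 = 48$)
$\left(117 + 145\right) \left(-17 + Z\right) = \left(117 + 145\right) \left(-17 + 48\right) = 262 \cdot 31 = 8122$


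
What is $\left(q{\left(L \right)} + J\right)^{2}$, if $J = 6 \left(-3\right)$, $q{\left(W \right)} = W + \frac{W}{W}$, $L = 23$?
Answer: $36$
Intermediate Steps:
$q{\left(W \right)} = 1 + W$ ($q{\left(W \right)} = W + 1 = 1 + W$)
$J = -18$
$\left(q{\left(L \right)} + J\right)^{2} = \left(\left(1 + 23\right) - 18\right)^{2} = \left(24 - 18\right)^{2} = 6^{2} = 36$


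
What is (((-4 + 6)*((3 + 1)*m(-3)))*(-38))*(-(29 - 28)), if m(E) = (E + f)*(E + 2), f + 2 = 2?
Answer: 912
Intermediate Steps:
f = 0 (f = -2 + 2 = 0)
m(E) = E*(2 + E) (m(E) = (E + 0)*(E + 2) = E*(2 + E))
(((-4 + 6)*((3 + 1)*m(-3)))*(-38))*(-(29 - 28)) = (((-4 + 6)*((3 + 1)*(-3*(2 - 3))))*(-38))*(-(29 - 28)) = ((2*(4*(-3*(-1))))*(-38))*(-1*1) = ((2*(4*3))*(-38))*(-1) = ((2*12)*(-38))*(-1) = (24*(-38))*(-1) = -912*(-1) = 912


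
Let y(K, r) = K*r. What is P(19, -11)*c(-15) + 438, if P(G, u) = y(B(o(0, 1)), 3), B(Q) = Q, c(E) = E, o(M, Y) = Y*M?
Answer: 438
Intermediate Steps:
o(M, Y) = M*Y
P(G, u) = 0 (P(G, u) = (0*1)*3 = 0*3 = 0)
P(19, -11)*c(-15) + 438 = 0*(-15) + 438 = 0 + 438 = 438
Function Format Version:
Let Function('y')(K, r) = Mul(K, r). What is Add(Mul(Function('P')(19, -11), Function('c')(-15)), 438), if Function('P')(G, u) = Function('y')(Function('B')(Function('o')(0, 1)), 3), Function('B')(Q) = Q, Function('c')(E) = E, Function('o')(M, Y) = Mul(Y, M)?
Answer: 438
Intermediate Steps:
Function('o')(M, Y) = Mul(M, Y)
Function('P')(G, u) = 0 (Function('P')(G, u) = Mul(Mul(0, 1), 3) = Mul(0, 3) = 0)
Add(Mul(Function('P')(19, -11), Function('c')(-15)), 438) = Add(Mul(0, -15), 438) = Add(0, 438) = 438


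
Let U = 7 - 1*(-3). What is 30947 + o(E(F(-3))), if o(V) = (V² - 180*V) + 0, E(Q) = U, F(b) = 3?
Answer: 29247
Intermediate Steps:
U = 10 (U = 7 + 3 = 10)
E(Q) = 10
o(V) = V² - 180*V
30947 + o(E(F(-3))) = 30947 + 10*(-180 + 10) = 30947 + 10*(-170) = 30947 - 1700 = 29247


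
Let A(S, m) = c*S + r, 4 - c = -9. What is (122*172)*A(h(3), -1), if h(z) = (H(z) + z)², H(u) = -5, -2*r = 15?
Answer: 933788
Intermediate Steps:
r = -15/2 (r = -½*15 = -15/2 ≈ -7.5000)
c = 13 (c = 4 - 1*(-9) = 4 + 9 = 13)
h(z) = (-5 + z)²
A(S, m) = -15/2 + 13*S (A(S, m) = 13*S - 15/2 = -15/2 + 13*S)
(122*172)*A(h(3), -1) = (122*172)*(-15/2 + 13*(-5 + 3)²) = 20984*(-15/2 + 13*(-2)²) = 20984*(-15/2 + 13*4) = 20984*(-15/2 + 52) = 20984*(89/2) = 933788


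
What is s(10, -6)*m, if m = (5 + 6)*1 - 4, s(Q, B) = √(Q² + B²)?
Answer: 14*√34 ≈ 81.633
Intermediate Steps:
s(Q, B) = √(B² + Q²)
m = 7 (m = 11*1 - 4 = 11 - 4 = 7)
s(10, -6)*m = √((-6)² + 10²)*7 = √(36 + 100)*7 = √136*7 = (2*√34)*7 = 14*√34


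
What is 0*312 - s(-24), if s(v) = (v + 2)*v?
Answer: -528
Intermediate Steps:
s(v) = v*(2 + v) (s(v) = (2 + v)*v = v*(2 + v))
0*312 - s(-24) = 0*312 - (-24)*(2 - 24) = 0 - (-24)*(-22) = 0 - 1*528 = 0 - 528 = -528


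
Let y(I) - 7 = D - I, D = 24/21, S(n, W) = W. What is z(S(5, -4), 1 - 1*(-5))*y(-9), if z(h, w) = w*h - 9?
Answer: -3960/7 ≈ -565.71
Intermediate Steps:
z(h, w) = -9 + h*w (z(h, w) = h*w - 9 = -9 + h*w)
D = 8/7 (D = 24*(1/21) = 8/7 ≈ 1.1429)
y(I) = 57/7 - I (y(I) = 7 + (8/7 - I) = 57/7 - I)
z(S(5, -4), 1 - 1*(-5))*y(-9) = (-9 - 4*(1 - 1*(-5)))*(57/7 - 1*(-9)) = (-9 - 4*(1 + 5))*(57/7 + 9) = (-9 - 4*6)*(120/7) = (-9 - 24)*(120/7) = -33*120/7 = -3960/7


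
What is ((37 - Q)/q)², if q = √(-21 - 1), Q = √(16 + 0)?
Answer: -99/2 ≈ -49.500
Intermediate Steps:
Q = 4 (Q = √16 = 4)
q = I*√22 (q = √(-22) = I*√22 ≈ 4.6904*I)
((37 - Q)/q)² = ((37 - 1*4)/((I*√22)))² = ((37 - 4)*(-I*√22/22))² = (33*(-I*√22/22))² = (-3*I*√22/2)² = -99/2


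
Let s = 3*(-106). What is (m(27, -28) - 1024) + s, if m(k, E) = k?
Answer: -1315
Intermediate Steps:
s = -318
(m(27, -28) - 1024) + s = (27 - 1024) - 318 = -997 - 318 = -1315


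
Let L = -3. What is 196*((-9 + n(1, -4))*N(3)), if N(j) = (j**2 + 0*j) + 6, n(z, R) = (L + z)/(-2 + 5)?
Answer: -28420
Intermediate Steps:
n(z, R) = -1 + z/3 (n(z, R) = (-3 + z)/(-2 + 5) = (-3 + z)/3 = (-3 + z)*(1/3) = -1 + z/3)
N(j) = 6 + j**2 (N(j) = (j**2 + 0) + 6 = j**2 + 6 = 6 + j**2)
196*((-9 + n(1, -4))*N(3)) = 196*((-9 + (-1 + (1/3)*1))*(6 + 3**2)) = 196*((-9 + (-1 + 1/3))*(6 + 9)) = 196*((-9 - 2/3)*15) = 196*(-29/3*15) = 196*(-145) = -28420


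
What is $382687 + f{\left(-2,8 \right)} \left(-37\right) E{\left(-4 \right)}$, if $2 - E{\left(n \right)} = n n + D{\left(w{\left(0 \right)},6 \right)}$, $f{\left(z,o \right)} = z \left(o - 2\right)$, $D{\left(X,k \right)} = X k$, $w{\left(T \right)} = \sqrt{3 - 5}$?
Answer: $376471 - 2664 i \sqrt{2} \approx 3.7647 \cdot 10^{5} - 3767.5 i$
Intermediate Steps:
$w{\left(T \right)} = i \sqrt{2}$ ($w{\left(T \right)} = \sqrt{-2} = i \sqrt{2}$)
$f{\left(z,o \right)} = z \left(-2 + o\right)$
$E{\left(n \right)} = 2 - n^{2} - 6 i \sqrt{2}$ ($E{\left(n \right)} = 2 - \left(n n + i \sqrt{2} \cdot 6\right) = 2 - \left(n^{2} + 6 i \sqrt{2}\right) = 2 - n^{2} - 6 i \sqrt{2}$)
$382687 + f{\left(-2,8 \right)} \left(-37\right) E{\left(-4 \right)} = 382687 + - 2 \left(-2 + 8\right) \left(-37\right) \left(2 - \left(-4\right)^{2} - 6 i \sqrt{2}\right) = 382687 + \left(-2\right) 6 \left(-37\right) \left(2 - 16 - 6 i \sqrt{2}\right) = 382687 + \left(-12\right) \left(-37\right) \left(2 - 16 - 6 i \sqrt{2}\right) = 382687 + 444 \left(-14 - 6 i \sqrt{2}\right) = 382687 - \left(6216 + 2664 i \sqrt{2}\right) = 376471 - 2664 i \sqrt{2}$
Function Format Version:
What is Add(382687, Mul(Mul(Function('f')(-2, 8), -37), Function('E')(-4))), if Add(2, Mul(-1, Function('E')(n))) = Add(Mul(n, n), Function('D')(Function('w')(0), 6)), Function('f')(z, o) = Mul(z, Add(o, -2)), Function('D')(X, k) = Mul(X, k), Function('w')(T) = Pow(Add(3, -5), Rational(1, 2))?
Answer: Add(376471, Mul(-2664, I, Pow(2, Rational(1, 2)))) ≈ Add(3.7647e+5, Mul(-3767.5, I))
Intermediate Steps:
Function('w')(T) = Mul(I, Pow(2, Rational(1, 2))) (Function('w')(T) = Pow(-2, Rational(1, 2)) = Mul(I, Pow(2, Rational(1, 2))))
Function('f')(z, o) = Mul(z, Add(-2, o))
Function('E')(n) = Add(2, Mul(-1, Pow(n, 2)), Mul(-6, I, Pow(2, Rational(1, 2)))) (Function('E')(n) = Add(2, Mul(-1, Add(Mul(n, n), Mul(Mul(I, Pow(2, Rational(1, 2))), 6)))) = Add(2, Mul(-1, Add(Pow(n, 2), Mul(6, I, Pow(2, Rational(1, 2)))))) = Add(2, Add(Mul(-1, Pow(n, 2)), Mul(-6, I, Pow(2, Rational(1, 2))))) = Add(2, Mul(-1, Pow(n, 2)), Mul(-6, I, Pow(2, Rational(1, 2)))))
Add(382687, Mul(Mul(Function('f')(-2, 8), -37), Function('E')(-4))) = Add(382687, Mul(Mul(Mul(-2, Add(-2, 8)), -37), Add(2, Mul(-1, Pow(-4, 2)), Mul(-6, I, Pow(2, Rational(1, 2)))))) = Add(382687, Mul(Mul(Mul(-2, 6), -37), Add(2, Mul(-1, 16), Mul(-6, I, Pow(2, Rational(1, 2)))))) = Add(382687, Mul(Mul(-12, -37), Add(2, -16, Mul(-6, I, Pow(2, Rational(1, 2)))))) = Add(382687, Mul(444, Add(-14, Mul(-6, I, Pow(2, Rational(1, 2)))))) = Add(382687, Add(-6216, Mul(-2664, I, Pow(2, Rational(1, 2))))) = Add(376471, Mul(-2664, I, Pow(2, Rational(1, 2))))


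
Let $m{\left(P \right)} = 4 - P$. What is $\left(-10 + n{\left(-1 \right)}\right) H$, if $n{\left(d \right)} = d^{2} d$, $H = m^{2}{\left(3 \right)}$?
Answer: $-11$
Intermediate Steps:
$H = 1$ ($H = \left(4 - 3\right)^{2} = 1^{2} = 1$)
$n{\left(d \right)} = d^{3}$
$\left(-10 + n{\left(-1 \right)}\right) H = \left(-10 + \left(-1\right)^{3}\right) 1 = \left(-10 - 1\right) 1 = \left(-11\right) 1 = -11$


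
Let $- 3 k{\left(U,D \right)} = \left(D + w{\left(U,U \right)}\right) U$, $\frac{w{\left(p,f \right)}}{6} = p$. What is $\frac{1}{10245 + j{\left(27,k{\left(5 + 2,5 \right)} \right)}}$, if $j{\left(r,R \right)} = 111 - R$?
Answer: $\frac{3}{31397} \approx 9.5551 \cdot 10^{-5}$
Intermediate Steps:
$w{\left(p,f \right)} = 6 p$
$k{\left(U,D \right)} = - \frac{U \left(D + 6 U\right)}{3}$ ($k{\left(U,D \right)} = - \frac{\left(D + 6 U\right) U}{3} = - \frac{U \left(D + 6 U\right)}{3}$)
$\frac{1}{10245 + j{\left(27,k{\left(5 + 2,5 \right)} \right)}} = \frac{1}{10245 + \left(111 - - \frac{\left(5 + 2\right) \left(5 + 6 \left(5 + 2\right)\right)}{3}\right)} = \frac{1}{10245 + \left(111 - \left(- \frac{1}{3}\right) 7 \left(5 + 6 \cdot 7\right)\right)} = \frac{1}{10245 + \left(111 - \left(- \frac{1}{3}\right) 7 \left(5 + 42\right)\right)} = \frac{1}{10245 + \left(111 - \left(- \frac{1}{3}\right) 7 \cdot 47\right)} = \frac{1}{10245 + \left(111 - - \frac{329}{3}\right)} = \frac{1}{10245 + \left(111 + \frac{329}{3}\right)} = \frac{1}{10245 + \frac{662}{3}} = \frac{1}{\frac{31397}{3}} = \frac{3}{31397}$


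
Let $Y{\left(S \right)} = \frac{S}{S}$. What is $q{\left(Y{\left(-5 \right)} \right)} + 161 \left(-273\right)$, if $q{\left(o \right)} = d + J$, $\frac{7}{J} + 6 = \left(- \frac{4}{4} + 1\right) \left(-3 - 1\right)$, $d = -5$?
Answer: $- \frac{263755}{6} \approx -43959.0$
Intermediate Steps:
$Y{\left(S \right)} = 1$
$J = - \frac{7}{6}$ ($J = \frac{7}{-6 + \left(- \frac{4}{4} + 1\right) \left(-3 - 1\right)} = \frac{7}{-6 + \left(\left(-4\right) \frac{1}{4} + 1\right) \left(-4\right)} = \frac{7}{-6 + \left(-1 + 1\right) \left(-4\right)} = \frac{7}{-6 + 0 \left(-4\right)} = \frac{7}{-6 + 0} = \frac{7}{-6} = 7 \left(- \frac{1}{6}\right) = - \frac{7}{6} \approx -1.1667$)
$q{\left(o \right)} = - \frac{37}{6}$ ($q{\left(o \right)} = -5 - \frac{7}{6} = - \frac{37}{6}$)
$q{\left(Y{\left(-5 \right)} \right)} + 161 \left(-273\right) = - \frac{37}{6} + 161 \left(-273\right) = - \frac{37}{6} - 43953 = - \frac{263755}{6}$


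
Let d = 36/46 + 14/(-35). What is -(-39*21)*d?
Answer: 36036/115 ≈ 313.36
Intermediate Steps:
d = 44/115 (d = 36*(1/46) + 14*(-1/35) = 18/23 - ⅖ = 44/115 ≈ 0.38261)
-(-39*21)*d = -(-39*21)*44/115 = -(-819)*44/115 = -1*(-36036/115) = 36036/115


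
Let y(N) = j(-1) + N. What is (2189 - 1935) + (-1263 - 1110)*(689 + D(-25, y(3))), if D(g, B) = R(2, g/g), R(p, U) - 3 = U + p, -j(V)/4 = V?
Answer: -1648981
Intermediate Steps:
j(V) = -4*V
R(p, U) = 3 + U + p (R(p, U) = 3 + (U + p) = 3 + U + p)
y(N) = 4 + N (y(N) = -4*(-1) + N = 4 + N)
D(g, B) = 6 (D(g, B) = 3 + g/g + 2 = 3 + 1 + 2 = 6)
(2189 - 1935) + (-1263 - 1110)*(689 + D(-25, y(3))) = (2189 - 1935) + (-1263 - 1110)*(689 + 6) = 254 - 2373*695 = 254 - 1649235 = -1648981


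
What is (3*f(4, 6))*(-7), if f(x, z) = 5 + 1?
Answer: -126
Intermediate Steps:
f(x, z) = 6
(3*f(4, 6))*(-7) = (3*6)*(-7) = 18*(-7) = -126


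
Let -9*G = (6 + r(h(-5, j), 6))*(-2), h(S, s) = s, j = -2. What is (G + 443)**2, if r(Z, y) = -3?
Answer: 1771561/9 ≈ 1.9684e+5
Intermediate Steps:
G = 2/3 (G = -(6 - 3)*(-2)/9 = -(-2)/3 = -1/9*(-6) = 2/3 ≈ 0.66667)
(G + 443)**2 = (2/3 + 443)**2 = (1331/3)**2 = 1771561/9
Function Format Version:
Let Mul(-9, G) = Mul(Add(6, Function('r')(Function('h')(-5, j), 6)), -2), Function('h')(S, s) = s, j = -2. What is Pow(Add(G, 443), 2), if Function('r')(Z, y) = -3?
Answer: Rational(1771561, 9) ≈ 1.9684e+5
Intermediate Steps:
G = Rational(2, 3) (G = Mul(Rational(-1, 9), Mul(Add(6, -3), -2)) = Mul(Rational(-1, 9), Mul(3, -2)) = Mul(Rational(-1, 9), -6) = Rational(2, 3) ≈ 0.66667)
Pow(Add(G, 443), 2) = Pow(Add(Rational(2, 3), 443), 2) = Pow(Rational(1331, 3), 2) = Rational(1771561, 9)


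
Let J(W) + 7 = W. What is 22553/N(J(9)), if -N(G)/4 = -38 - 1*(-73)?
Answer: -22553/140 ≈ -161.09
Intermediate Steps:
J(W) = -7 + W
N(G) = -140 (N(G) = -4*(-38 - 1*(-73)) = -4*(-38 + 73) = -4*35 = -140)
22553/N(J(9)) = 22553/(-140) = 22553*(-1/140) = -22553/140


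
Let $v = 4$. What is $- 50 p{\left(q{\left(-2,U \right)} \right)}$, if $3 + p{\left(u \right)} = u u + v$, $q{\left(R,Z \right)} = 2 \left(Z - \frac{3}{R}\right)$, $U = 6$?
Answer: $-11300$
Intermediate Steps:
$q{\left(R,Z \right)} = - \frac{6}{R} + 2 Z$
$p{\left(u \right)} = 1 + u^{2}$ ($p{\left(u \right)} = -3 + \left(u u + 4\right) = -3 + \left(u^{2} + 4\right) = -3 + \left(4 + u^{2}\right) = 1 + u^{2}$)
$- 50 p{\left(q{\left(-2,U \right)} \right)} = - 50 \left(1 + \left(- \frac{6}{-2} + 2 \cdot 6\right)^{2}\right) = - 50 \left(1 + \left(\left(-6\right) \left(- \frac{1}{2}\right) + 12\right)^{2}\right) = - 50 \left(1 + \left(3 + 12\right)^{2}\right) = - 50 \left(1 + 15^{2}\right) = - 50 \left(1 + 225\right) = \left(-50\right) 226 = -11300$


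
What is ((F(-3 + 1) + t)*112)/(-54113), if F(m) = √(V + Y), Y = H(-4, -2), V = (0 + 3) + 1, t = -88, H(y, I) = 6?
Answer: 9856/54113 - 112*√10/54113 ≈ 0.17559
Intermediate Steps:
V = 4 (V = 3 + 1 = 4)
Y = 6
F(m) = √10 (F(m) = √(4 + 6) = √10)
((F(-3 + 1) + t)*112)/(-54113) = ((√10 - 88)*112)/(-54113) = ((-88 + √10)*112)*(-1/54113) = (-9856 + 112*√10)*(-1/54113) = 9856/54113 - 112*√10/54113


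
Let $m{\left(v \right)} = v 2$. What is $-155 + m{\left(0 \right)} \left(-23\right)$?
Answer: $-155$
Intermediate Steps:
$m{\left(v \right)} = 2 v$
$-155 + m{\left(0 \right)} \left(-23\right) = -155 + 2 \cdot 0 \left(-23\right) = -155 + 0 \left(-23\right) = -155 + 0 = -155$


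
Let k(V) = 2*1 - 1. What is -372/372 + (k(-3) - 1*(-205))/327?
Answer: -121/327 ≈ -0.37003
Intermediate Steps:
k(V) = 1 (k(V) = 2 - 1 = 1)
-372/372 + (k(-3) - 1*(-205))/327 = -372/372 + (1 - 1*(-205))/327 = -372*1/372 + (1 + 205)*(1/327) = -1 + 206*(1/327) = -1 + 206/327 = -121/327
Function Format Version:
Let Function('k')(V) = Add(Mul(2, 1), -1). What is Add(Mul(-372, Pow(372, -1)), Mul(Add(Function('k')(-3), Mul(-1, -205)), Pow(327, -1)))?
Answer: Rational(-121, 327) ≈ -0.37003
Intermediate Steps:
Function('k')(V) = 1 (Function('k')(V) = Add(2, -1) = 1)
Add(Mul(-372, Pow(372, -1)), Mul(Add(Function('k')(-3), Mul(-1, -205)), Pow(327, -1))) = Add(Mul(-372, Pow(372, -1)), Mul(Add(1, Mul(-1, -205)), Pow(327, -1))) = Add(Mul(-372, Rational(1, 372)), Mul(Add(1, 205), Rational(1, 327))) = Add(-1, Mul(206, Rational(1, 327))) = Add(-1, Rational(206, 327)) = Rational(-121, 327)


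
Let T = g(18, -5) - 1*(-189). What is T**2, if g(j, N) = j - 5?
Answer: 40804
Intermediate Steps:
g(j, N) = -5 + j
T = 202 (T = (-5 + 18) - 1*(-189) = 13 + 189 = 202)
T**2 = 202**2 = 40804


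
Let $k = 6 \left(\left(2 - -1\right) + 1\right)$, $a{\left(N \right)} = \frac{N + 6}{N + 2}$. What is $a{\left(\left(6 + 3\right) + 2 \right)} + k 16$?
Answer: $\frac{5009}{13} \approx 385.31$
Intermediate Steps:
$a{\left(N \right)} = \frac{6 + N}{2 + N}$
$k = 24$ ($k = 6 \left(\left(2 + 1\right) + 1\right) = 6 \left(3 + 1\right) = 6 \cdot 4 = 24$)
$a{\left(\left(6 + 3\right) + 2 \right)} + k 16 = \frac{6 + \left(\left(6 + 3\right) + 2\right)}{2 + \left(\left(6 + 3\right) + 2\right)} + 24 \cdot 16 = \frac{6 + \left(9 + 2\right)}{2 + \left(9 + 2\right)} + 384 = \frac{6 + 11}{2 + 11} + 384 = \frac{1}{13} \cdot 17 + 384 = \frac{17}{13} + 384 = \frac{5009}{13}$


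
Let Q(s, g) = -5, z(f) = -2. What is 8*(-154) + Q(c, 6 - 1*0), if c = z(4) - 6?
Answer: -1237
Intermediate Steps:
c = -8 (c = -2 - 6 = -8)
8*(-154) + Q(c, 6 - 1*0) = 8*(-154) - 5 = -1232 - 5 = -1237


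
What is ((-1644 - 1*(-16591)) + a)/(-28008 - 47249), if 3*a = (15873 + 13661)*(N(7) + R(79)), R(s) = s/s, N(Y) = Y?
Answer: -40159/32253 ≈ -1.2451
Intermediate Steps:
R(s) = 1
a = 236272/3 (a = ((15873 + 13661)*(7 + 1))/3 = (29534*8)/3 = (⅓)*236272 = 236272/3 ≈ 78757.)
((-1644 - 1*(-16591)) + a)/(-28008 - 47249) = ((-1644 - 1*(-16591)) + 236272/3)/(-28008 - 47249) = ((-1644 + 16591) + 236272/3)/(-75257) = (14947 + 236272/3)*(-1/75257) = (281113/3)*(-1/75257) = -40159/32253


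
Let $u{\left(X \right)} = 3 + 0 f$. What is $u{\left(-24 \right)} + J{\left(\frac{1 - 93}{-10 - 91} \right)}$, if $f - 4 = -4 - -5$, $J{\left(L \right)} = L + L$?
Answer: $\frac{487}{101} \approx 4.8218$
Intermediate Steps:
$J{\left(L \right)} = 2 L$
$f = 5$ ($f = 4 - -1 = 4 + \left(-4 + 5\right) = 4 + 1 = 5$)
$u{\left(X \right)} = 3$ ($u{\left(X \right)} = 3 + 0 \cdot 5 = 3 + 0 = 3$)
$u{\left(-24 \right)} + J{\left(\frac{1 - 93}{-10 - 91} \right)} = 3 + 2 \frac{1 - 93}{-10 - 91} = 3 + 2 \left(- \frac{92}{-101}\right) = 3 + 2 \left(\left(-92\right) \left(- \frac{1}{101}\right)\right) = 3 + 2 \cdot \frac{92}{101} = 3 + \frac{184}{101} = \frac{487}{101}$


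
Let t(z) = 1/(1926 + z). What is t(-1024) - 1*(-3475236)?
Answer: 3134662873/902 ≈ 3.4752e+6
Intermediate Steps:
t(-1024) - 1*(-3475236) = 1/(1926 - 1024) - 1*(-3475236) = 1/902 + 3475236 = 3134662873/902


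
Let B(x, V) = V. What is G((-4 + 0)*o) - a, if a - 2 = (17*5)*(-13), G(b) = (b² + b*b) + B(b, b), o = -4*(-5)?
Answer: 13823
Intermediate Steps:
o = 20
G(b) = b + 2*b² (G(b) = (b² + b*b) + b = (b² + b²) + b = 2*b² + b = b + 2*b²)
a = -1103 (a = 2 + (17*5)*(-13) = 2 + 85*(-13) = 2 - 1105 = -1103)
G((-4 + 0)*o) - a = ((-4 + 0)*20)*(1 + 2*((-4 + 0)*20)) - 1*(-1103) = (-4*20)*(1 + 2*(-4*20)) + 1103 = -80*(1 + 2*(-80)) + 1103 = -80*(1 - 160) + 1103 = -80*(-159) + 1103 = 12720 + 1103 = 13823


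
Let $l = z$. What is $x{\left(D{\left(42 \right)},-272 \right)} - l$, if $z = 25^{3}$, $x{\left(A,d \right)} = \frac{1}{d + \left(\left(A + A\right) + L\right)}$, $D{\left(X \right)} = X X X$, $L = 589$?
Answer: $- \frac{2320203124}{148493} \approx -15625.0$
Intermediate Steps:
$D{\left(X \right)} = X^{3}$ ($D{\left(X \right)} = X^{2} X = X^{3}$)
$x{\left(A,d \right)} = \frac{1}{589 + d + 2 A}$ ($x{\left(A,d \right)} = \frac{1}{d + \left(\left(A + A\right) + 589\right)} = \frac{1}{d + \left(2 A + 589\right)} = \frac{1}{d + \left(589 + 2 A\right)} = \frac{1}{589 + d + 2 A}$)
$z = 15625$
$l = 15625$
$x{\left(D{\left(42 \right)},-272 \right)} - l = \frac{1}{589 - 272 + 2 \cdot 42^{3}} - 15625 = \frac{1}{589 - 272 + 2 \cdot 74088} - 15625 = \frac{1}{589 - 272 + 148176} - 15625 = \frac{1}{148493} - 15625 = - \frac{2320203124}{148493}$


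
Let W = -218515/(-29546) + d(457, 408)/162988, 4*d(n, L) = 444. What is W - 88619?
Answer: -19396449459813/218892884 ≈ -88612.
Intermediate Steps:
d(n, L) = 111 (d(n, L) = (¼)*444 = 111)
W = 1619027383/218892884 (W = -218515/(-29546) + 111/162988 = -218515*(-1/29546) + 111*(1/162988) = 19865/2686 + 111/162988 = 1619027383/218892884 ≈ 7.3964)
W - 88619 = 1619027383/218892884 - 88619 = -19396449459813/218892884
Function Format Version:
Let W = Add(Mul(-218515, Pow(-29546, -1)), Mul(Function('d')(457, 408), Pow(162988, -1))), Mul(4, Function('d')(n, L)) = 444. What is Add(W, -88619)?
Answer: Rational(-19396449459813, 218892884) ≈ -88612.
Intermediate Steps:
Function('d')(n, L) = 111 (Function('d')(n, L) = Mul(Rational(1, 4), 444) = 111)
W = Rational(1619027383, 218892884) (W = Add(Mul(-218515, Pow(-29546, -1)), Mul(111, Pow(162988, -1))) = Add(Mul(-218515, Rational(-1, 29546)), Mul(111, Rational(1, 162988))) = Add(Rational(19865, 2686), Rational(111, 162988)) = Rational(1619027383, 218892884) ≈ 7.3964)
Add(W, -88619) = Add(Rational(1619027383, 218892884), -88619) = Rational(-19396449459813, 218892884)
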